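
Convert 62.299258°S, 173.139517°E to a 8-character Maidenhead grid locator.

RC67nq68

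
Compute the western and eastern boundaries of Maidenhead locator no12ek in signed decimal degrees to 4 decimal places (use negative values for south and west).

82.3333, 82.4167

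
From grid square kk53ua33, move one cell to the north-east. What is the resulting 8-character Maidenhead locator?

KK53ua44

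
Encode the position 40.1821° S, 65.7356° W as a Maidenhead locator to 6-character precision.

FE79dt

Add 180° to longitude and 90° to latitude: 114.2644, 49.8179.
Field: lon ⌊114.2644/20⌋ = 5 → F; lat ⌊49.8179/10⌋ = 4 → E.
Square: lon ⌊14.2644/2⌋ = 7; lat ⌊9.8179/1⌋ = 9.
Subsquare: lon ⌊0.2644/0.0833333⌋ = 3 → d; lat ⌊0.8179/0.0416667⌋ = 19 → t.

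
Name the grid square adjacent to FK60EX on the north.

Latitude subsquare x = 23; +1 → 24, wraps to 0 = a, carry into square.
Latitude square 0; +1 → 1.
The longitude characters are unchanged.

FK61ea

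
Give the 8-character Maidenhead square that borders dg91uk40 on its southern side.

DG91uj49

Latitude extended square 0; −1 → -1, wraps to 9, carry into subsquare.
Latitude subsquare k = 10; −1 → 9 = j.
The longitude characters are unchanged.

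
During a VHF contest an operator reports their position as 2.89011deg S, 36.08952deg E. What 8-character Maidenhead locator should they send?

KI87bc06

Shift to the Maidenhead origin (180°W, 90°S): lon 216.08952, lat 87.10989.
Field (20°×10°, letters A–R): 216.08952/20 → 10 → K, 87.10989/10 → 8 → I; chars KI.
Square (2°×1°, digits 0–9): 16.08952/2 → 8, 7.10989/1 → 7; chars 87.
Subsquare (5′×2.5′, letters a–x): 0.08952/0.0833333 → 1 → b, 0.10989/0.0416667 → 2 → c; chars bc.
Extended square (30″×15″, digits 0–9): 0.00619/0.00833333 → 0, 0.02656/0.00416667 → 6; chars 06.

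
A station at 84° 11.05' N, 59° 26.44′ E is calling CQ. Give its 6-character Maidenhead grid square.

LR94re

Offset from 180°W / 90°S: lon 239.4407°, lat 174.1842°.
Field: 239.4407/20 → 11 → L, 174.1842/10 → 17 → R; chars LR.
Square: 19.4407/2 → 9, 4.1842/1 → 4; chars 94.
Subsquare: 1.4407/0.0833333 → 17 → r, 0.1842/0.0416667 → 4 → e; chars re.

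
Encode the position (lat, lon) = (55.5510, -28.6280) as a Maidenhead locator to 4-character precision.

HO55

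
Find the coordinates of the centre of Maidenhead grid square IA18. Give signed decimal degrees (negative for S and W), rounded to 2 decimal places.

Field I=8, A=0: +8·20° lon, +0·10° lat → SW at lon -20°, lat -90°.
Square 1, 8: +1·2° lon, +8·1° lat → SW at lon -18°, lat -82°.
Cell spans 2° lon × 1° lat. Centre is SW corner plus half of each.
latitude -81.50, longitude -17.00.

-81.50, -17.00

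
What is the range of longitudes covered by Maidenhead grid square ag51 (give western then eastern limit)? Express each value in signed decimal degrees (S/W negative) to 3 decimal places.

-170.000, -168.000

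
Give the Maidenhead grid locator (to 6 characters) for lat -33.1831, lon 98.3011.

NF96dt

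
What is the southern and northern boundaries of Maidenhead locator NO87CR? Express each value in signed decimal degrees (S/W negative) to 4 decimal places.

57.7083, 57.7500

Field N=13, O=14: +13·20° lon, +14·10° lat → SW at lon 80°, lat 50°.
Square 8, 7: +8·2° lon, +7·1° lat → SW at lon 96°, lat 57°.
Subsquare c=2, r=17: +2·0.0833333° lon, +17·0.0416667° lat → SW at lon 96.1667°, lat 57.7083°.
Cell spans 0.0833333° lon × 0.0416667° lat.
south 57.7083, north 57.7500.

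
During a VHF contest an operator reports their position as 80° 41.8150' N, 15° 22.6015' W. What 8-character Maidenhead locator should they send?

IR20hq47

Shift to the Maidenhead origin (180°W, 90°S): lon 164.62331, lat 170.69692.
Field: lon ⌊164.62331/20⌋ = 8 → I; lat ⌊170.69692/10⌋ = 17 → R.
Square: lon ⌊4.62331/2⌋ = 2; lat ⌊0.69692/1⌋ = 0.
Subsquare: lon ⌊0.62331/0.0833333⌋ = 7 → h; lat ⌊0.69692/0.0416667⌋ = 16 → q.
Extended square: lon ⌊0.03998/0.00833333⌋ = 4; lat ⌊0.03025/0.00416667⌋ = 7.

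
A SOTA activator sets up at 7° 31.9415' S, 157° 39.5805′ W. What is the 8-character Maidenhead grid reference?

BI12el02

Offset from 180°W / 90°S: lon 22.34033°, lat 82.46764°.
Field (20°×10°, letters A–R): lon ⌊22.34033/20⌋ = 1 → B; lat ⌊82.46764/10⌋ = 8 → I.
Square (2°×1°, digits 0–9): lon ⌊2.34033/2⌋ = 1; lat ⌊2.46764/1⌋ = 2.
Subsquare (5′×2.5′, letters a–x): lon ⌊0.34033/0.0833333⌋ = 4 → e; lat ⌊0.46764/0.0416667⌋ = 11 → l.
Extended square (30″×15″, digits 0–9): lon ⌊0.00699/0.00833333⌋ = 0; lat ⌊0.00931/0.00416667⌋ = 2.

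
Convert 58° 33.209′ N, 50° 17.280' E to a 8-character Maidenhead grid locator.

Offset from 180°W / 90°S: lon 230.28800°, lat 148.55348°.
Field: 230.28800/20 → 11 → L, 148.55348/10 → 14 → O; chars LO.
Square: 10.28800/2 → 5, 8.55348/1 → 8; chars 58.
Subsquare: 0.28800/0.0833333 → 3 → d, 0.55348/0.0416667 → 13 → n; chars dn.
Extended square: 0.03800/0.00833333 → 4, 0.01182/0.00416667 → 2; chars 42.

LO58dn42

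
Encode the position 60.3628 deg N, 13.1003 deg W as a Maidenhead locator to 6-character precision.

IP30ki

Add 180° to longitude and 90° to latitude: 166.8997, 150.3628.
Field: 166.8997/20 → 8 → I, 150.3628/10 → 15 → P; chars IP.
Square: 6.8997/2 → 3, 0.3628/1 → 0; chars 30.
Subsquare: 0.8997/0.0833333 → 10 → k, 0.3628/0.0416667 → 8 → i; chars ki.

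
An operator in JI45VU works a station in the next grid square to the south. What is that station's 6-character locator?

JI45vt

Latitude subsquare u = 20; −1 → 19 = t.
The longitude characters are unchanged.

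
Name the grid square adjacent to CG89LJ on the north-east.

CG89mk

Longitude subsquare l = 11; +1 → 12 = m.
Latitude subsquare j = 9; +1 → 10 = k.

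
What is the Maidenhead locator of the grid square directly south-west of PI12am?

Longitude subsquare a = 0; −1 → -1, wraps to 23 = x, carry into square.
Longitude square 1; −1 → 0.
Latitude subsquare m = 12; −1 → 11 = l.

PI02xl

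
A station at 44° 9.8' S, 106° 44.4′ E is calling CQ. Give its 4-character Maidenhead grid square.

Shift to the Maidenhead origin (180°W, 90°S): lon 286.74, lat 45.84.
Field: lon ⌊286.74/20⌋ = 14 → O; lat ⌊45.84/10⌋ = 4 → E.
Square: lon ⌊6.74/2⌋ = 3; lat ⌊5.84/1⌋ = 5.

OE35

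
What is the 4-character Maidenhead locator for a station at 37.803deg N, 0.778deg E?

Add 180° to longitude and 90° to latitude: 180.78, 127.80.
Field (20°×10°, letters A–R): lon ⌊180.78/20⌋ = 9 → J; lat ⌊127.80/10⌋ = 12 → M.
Square (2°×1°, digits 0–9): lon ⌊0.78/2⌋ = 0; lat ⌊7.80/1⌋ = 7.

JM07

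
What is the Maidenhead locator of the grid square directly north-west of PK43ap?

Longitude subsquare a = 0; −1 → -1, wraps to 23 = x, carry into square.
Longitude square 4; −1 → 3.
Latitude subsquare p = 15; +1 → 16 = q.

PK33xq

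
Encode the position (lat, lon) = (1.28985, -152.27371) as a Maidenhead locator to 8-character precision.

BJ31ug79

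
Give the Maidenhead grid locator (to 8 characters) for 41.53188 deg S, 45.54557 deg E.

LE28sl52

Add 180° to longitude and 90° to latitude: 225.54557, 48.46812.
Field (20°×10°, letters A–R): lon ⌊225.54557/20⌋ = 11 → L; lat ⌊48.46812/10⌋ = 4 → E.
Square (2°×1°, digits 0–9): lon ⌊5.54557/2⌋ = 2; lat ⌊8.46812/1⌋ = 8.
Subsquare (5′×2.5′, letters a–x): lon ⌊1.54557/0.0833333⌋ = 18 → s; lat ⌊0.46812/0.0416667⌋ = 11 → l.
Extended square (30″×15″, digits 0–9): lon ⌊0.04557/0.00833333⌋ = 5; lat ⌊0.00979/0.00416667⌋ = 2.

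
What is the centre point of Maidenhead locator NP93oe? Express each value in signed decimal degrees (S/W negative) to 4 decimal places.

63.1875, 99.2083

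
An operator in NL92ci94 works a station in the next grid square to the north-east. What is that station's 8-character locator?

NL92di05

Longitude extended square 9; +1 → 10, wraps to 0, carry into subsquare.
Longitude subsquare c = 2; +1 → 3 = d.
Latitude extended square 4; +1 → 5.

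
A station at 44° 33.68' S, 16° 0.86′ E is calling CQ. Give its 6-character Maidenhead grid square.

JE85ak

Add 180° to longitude and 90° to latitude: 196.0143, 45.4387.
Field (20°×10°, letters A–R): 196.0143/20 → 9 → J, 45.4387/10 → 4 → E; chars JE.
Square (2°×1°, digits 0–9): 16.0143/2 → 8, 5.4387/1 → 5; chars 85.
Subsquare (5′×2.5′, letters a–x): 0.0143/0.0833333 → 0 → a, 0.4387/0.0416667 → 10 → k; chars ak.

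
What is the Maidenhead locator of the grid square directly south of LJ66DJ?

LJ66di

Latitude subsquare j = 9; −1 → 8 = i.
The longitude characters are unchanged.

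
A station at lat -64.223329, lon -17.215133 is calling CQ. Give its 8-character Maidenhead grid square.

Add 180° to longitude and 90° to latitude: 162.78487, 25.77667.
Field: lon ⌊162.78487/20⌋ = 8 → I; lat ⌊25.77667/10⌋ = 2 → C.
Square: lon ⌊2.78487/2⌋ = 1; lat ⌊5.77667/1⌋ = 5.
Subsquare: lon ⌊0.78487/0.0833333⌋ = 9 → j; lat ⌊0.77667/0.0416667⌋ = 18 → s.
Extended square: lon ⌊0.03487/0.00833333⌋ = 4; lat ⌊0.02667/0.00416667⌋ = 6.

IC15js46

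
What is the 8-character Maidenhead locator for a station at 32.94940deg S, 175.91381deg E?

RF77wb92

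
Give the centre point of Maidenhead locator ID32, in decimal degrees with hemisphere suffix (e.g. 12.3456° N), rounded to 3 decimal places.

57.500° S, 13.000° W

Field I=8, D=3: +8·20° lon, +3·10° lat → SW at lon -20°, lat -60°.
Square 3, 2: +3·2° lon, +2·1° lat → SW at lon -14°, lat -58°.
Cell spans 2° lon × 1° lat. Centre is SW corner plus half of each.
latitude 57.500° S, longitude 13.000° W.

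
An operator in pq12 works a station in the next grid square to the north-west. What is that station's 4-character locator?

Longitude square 1; −1 → 0.
Latitude square 2; +1 → 3.

PQ03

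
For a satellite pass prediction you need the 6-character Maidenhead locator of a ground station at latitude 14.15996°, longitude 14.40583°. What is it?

JK74ed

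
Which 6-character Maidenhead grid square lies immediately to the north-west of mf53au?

Longitude subsquare a = 0; −1 → -1, wraps to 23 = x, carry into square.
Longitude square 5; −1 → 4.
Latitude subsquare u = 20; +1 → 21 = v.

MF43xv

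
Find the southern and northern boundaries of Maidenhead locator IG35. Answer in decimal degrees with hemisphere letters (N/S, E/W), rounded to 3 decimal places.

25.000° S, 24.000° S

Field I=8, G=6: +8·20° lon, +6·10° lat → SW at lon -20°, lat -30°.
Square 3, 5: +3·2° lon, +5·1° lat → SW at lon -14°, lat -25°.
Cell spans 2° lon × 1° lat.
south 25.000° S, north 24.000° S.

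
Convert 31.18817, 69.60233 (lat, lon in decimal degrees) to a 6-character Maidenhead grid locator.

MM41te

Shift to the Maidenhead origin (180°W, 90°S): lon 249.6023, lat 121.1882.
Field: 249.6023/20 → 12 → M, 121.1882/10 → 12 → M; chars MM.
Square: 9.6023/2 → 4, 1.1882/1 → 1; chars 41.
Subsquare: 1.6023/0.0833333 → 19 → t, 0.1882/0.0416667 → 4 → e; chars te.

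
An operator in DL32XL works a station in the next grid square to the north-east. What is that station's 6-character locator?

Longitude subsquare x = 23; +1 → 24, wraps to 0 = a, carry into square.
Longitude square 3; +1 → 4.
Latitude subsquare l = 11; +1 → 12 = m.

DL42am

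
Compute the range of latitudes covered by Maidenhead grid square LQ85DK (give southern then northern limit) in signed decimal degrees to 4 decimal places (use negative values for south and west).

Field L=11, Q=16: +11·20° lon, +16·10° lat → SW at lon 40°, lat 70°.
Square 8, 5: +8·2° lon, +5·1° lat → SW at lon 56°, lat 75°.
Subsquare d=3, k=10: +3·0.0833333° lon, +10·0.0416667° lat → SW at lon 56.25°, lat 75.4167°.
Cell spans 0.0833333° lon × 0.0416667° lat.
south 75.4167, north 75.4583.

75.4167, 75.4583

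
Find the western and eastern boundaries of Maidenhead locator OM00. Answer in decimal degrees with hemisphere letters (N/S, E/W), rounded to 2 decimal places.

100.00° E, 102.00° E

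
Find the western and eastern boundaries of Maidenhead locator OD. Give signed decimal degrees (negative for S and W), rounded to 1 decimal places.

100.0, 120.0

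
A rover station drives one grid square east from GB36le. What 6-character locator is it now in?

GB36me

Longitude subsquare l = 11; +1 → 12 = m.
The latitude characters are unchanged.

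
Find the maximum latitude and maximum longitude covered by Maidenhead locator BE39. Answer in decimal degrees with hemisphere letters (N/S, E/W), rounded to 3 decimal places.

Field B=1, E=4: +1·20° lon, +4·10° lat → SW at lon -160°, lat -50°.
Square 3, 9: +3·2° lon, +9·1° lat → SW at lon -154°, lat -41°.
Cell spans 2° lon × 1° lat. NE corner is SW corner plus one full cell.
latitude 40.000° S, longitude 152.000° W.

40.000° S, 152.000° W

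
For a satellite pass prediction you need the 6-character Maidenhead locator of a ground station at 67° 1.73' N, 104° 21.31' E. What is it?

OP27ea

Add 180° to longitude and 90° to latitude: 284.3552, 157.0288.
Field: lon ⌊284.3552/20⌋ = 14 → O; lat ⌊157.0288/10⌋ = 15 → P.
Square: lon ⌊4.3552/2⌋ = 2; lat ⌊7.0288/1⌋ = 7.
Subsquare: lon ⌊0.3552/0.0833333⌋ = 4 → e; lat ⌊0.0288/0.0416667⌋ = 0 → a.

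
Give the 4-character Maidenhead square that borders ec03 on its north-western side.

DC94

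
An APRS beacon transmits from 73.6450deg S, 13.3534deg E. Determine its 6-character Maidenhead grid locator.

JB66qi

Offset from 180°W / 90°S: lon 193.3534°, lat 16.3550°.
Field: lon ⌊193.3534/20⌋ = 9 → J; lat ⌊16.3550/10⌋ = 1 → B.
Square: lon ⌊13.3534/2⌋ = 6; lat ⌊6.3550/1⌋ = 6.
Subsquare: lon ⌊1.3534/0.0833333⌋ = 16 → q; lat ⌊0.3550/0.0416667⌋ = 8 → i.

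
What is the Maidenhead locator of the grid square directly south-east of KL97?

LL06

Longitude square 9; +1 → 10, wraps to 0, carry into field.
Longitude field K = 10; +1 → 11 = L.
Latitude square 7; −1 → 6.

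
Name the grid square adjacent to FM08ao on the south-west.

Longitude subsquare a = 0; −1 → -1, wraps to 23 = x, carry into square.
Longitude square 0; −1 → -1, wraps to 9, carry into field.
Longitude field F = 5; −1 → 4 = E.
Latitude subsquare o = 14; −1 → 13 = n.

EM98xn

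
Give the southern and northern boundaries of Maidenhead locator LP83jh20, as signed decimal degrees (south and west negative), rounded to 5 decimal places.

Field L=11, P=15: +11·20° lon, +15·10° lat → SW at lon 40°, lat 60°.
Square 8, 3: +8·2° lon, +3·1° lat → SW at lon 56°, lat 63°.
Subsquare j=9, h=7: +9·0.0833333° lon, +7·0.0416667° lat → SW at lon 56.75°, lat 63.2917°.
Extended square 2, 0: +2·0.00833333° lon, +0·0.00416667° lat → SW at lon 56.7667°, lat 63.2917°.
Cell spans 0.00833333° lon × 0.00416667° lat.
south 63.29167, north 63.29583.

63.29167, 63.29583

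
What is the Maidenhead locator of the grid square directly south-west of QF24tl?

QF24sk

Longitude subsquare t = 19; −1 → 18 = s.
Latitude subsquare l = 11; −1 → 10 = k.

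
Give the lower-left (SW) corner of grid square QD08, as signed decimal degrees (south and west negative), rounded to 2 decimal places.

-52.00, 140.00

Field Q=16, D=3: +16·20° lon, +3·10° lat → SW at lon 140°, lat -60°.
Square 0, 8: +0·2° lon, +8·1° lat → SW at lon 140°, lat -52°.
latitude -52.00, longitude 140.00.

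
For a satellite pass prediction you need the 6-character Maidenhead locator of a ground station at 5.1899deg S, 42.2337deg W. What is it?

GI84vt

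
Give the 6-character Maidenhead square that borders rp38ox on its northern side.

RP39oa

Latitude subsquare x = 23; +1 → 24, wraps to 0 = a, carry into square.
Latitude square 8; +1 → 9.
The longitude characters are unchanged.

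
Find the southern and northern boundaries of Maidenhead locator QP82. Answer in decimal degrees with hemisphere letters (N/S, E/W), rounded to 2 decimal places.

Field Q=16, P=15: +16·20° lon, +15·10° lat → SW at lon 140°, lat 60°.
Square 8, 2: +8·2° lon, +2·1° lat → SW at lon 156°, lat 62°.
Cell spans 2° lon × 1° lat.
south 62.00° N, north 63.00° N.

62.00° N, 63.00° N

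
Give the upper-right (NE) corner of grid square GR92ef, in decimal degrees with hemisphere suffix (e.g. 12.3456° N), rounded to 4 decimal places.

82.2500° N, 41.5833° W

Field G=6, R=17: +6·20° lon, +17·10° lat → SW at lon -60°, lat 80°.
Square 9, 2: +9·2° lon, +2·1° lat → SW at lon -42°, lat 82°.
Subsquare e=4, f=5: +4·0.0833333° lon, +5·0.0416667° lat → SW at lon -41.6667°, lat 82.2083°.
Cell spans 0.0833333° lon × 0.0416667° lat. NE corner is SW corner plus one full cell.
latitude 82.2500° N, longitude 41.5833° W.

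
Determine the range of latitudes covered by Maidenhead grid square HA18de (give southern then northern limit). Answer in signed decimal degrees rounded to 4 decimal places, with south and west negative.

Field H=7, A=0: +7·20° lon, +0·10° lat → SW at lon -40°, lat -90°.
Square 1, 8: +1·2° lon, +8·1° lat → SW at lon -38°, lat -82°.
Subsquare d=3, e=4: +3·0.0833333° lon, +4·0.0416667° lat → SW at lon -37.75°, lat -81.8333°.
Cell spans 0.0833333° lon × 0.0416667° lat.
south -81.8333, north -81.7917.

-81.8333, -81.7917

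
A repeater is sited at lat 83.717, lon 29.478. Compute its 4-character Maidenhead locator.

KR43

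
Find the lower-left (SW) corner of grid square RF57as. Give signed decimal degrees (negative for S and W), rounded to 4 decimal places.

Field R=17, F=5: +17·20° lon, +5·10° lat → SW at lon 160°, lat -40°.
Square 5, 7: +5·2° lon, +7·1° lat → SW at lon 170°, lat -33°.
Subsquare a=0, s=18: +0·0.0833333° lon, +18·0.0416667° lat → SW at lon 170°, lat -32.25°.
latitude -32.2500, longitude 170.0000.

-32.2500, 170.0000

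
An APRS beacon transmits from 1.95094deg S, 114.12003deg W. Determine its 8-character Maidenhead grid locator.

Offset from 180°W / 90°S: lon 65.87997°, lat 88.04906°.
Field: lon ⌊65.87997/20⌋ = 3 → D; lat ⌊88.04906/10⌋ = 8 → I.
Square: lon ⌊5.87997/2⌋ = 2; lat ⌊8.04906/1⌋ = 8.
Subsquare: lon ⌊1.87997/0.0833333⌋ = 22 → w; lat ⌊0.04906/0.0416667⌋ = 1 → b.
Extended square: lon ⌊0.04664/0.00833333⌋ = 5; lat ⌊0.00739/0.00416667⌋ = 1.

DI28wb51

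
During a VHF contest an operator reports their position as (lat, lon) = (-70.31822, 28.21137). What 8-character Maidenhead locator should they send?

Add 180° to longitude and 90° to latitude: 208.21137, 19.68178.
Field: lon ⌊208.21137/20⌋ = 10 → K; lat ⌊19.68178/10⌋ = 1 → B.
Square: lon ⌊8.21137/2⌋ = 4; lat ⌊9.68178/1⌋ = 9.
Subsquare: lon ⌊0.21137/0.0833333⌋ = 2 → c; lat ⌊0.68178/0.0416667⌋ = 16 → q.
Extended square: lon ⌊0.04470/0.00833333⌋ = 5; lat ⌊0.01511/0.00416667⌋ = 3.

KB49cq53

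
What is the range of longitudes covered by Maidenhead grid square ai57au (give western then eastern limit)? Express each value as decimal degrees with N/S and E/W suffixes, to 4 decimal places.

170.0000° W, 169.9167° W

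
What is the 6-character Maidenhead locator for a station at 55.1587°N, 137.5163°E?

PO85sd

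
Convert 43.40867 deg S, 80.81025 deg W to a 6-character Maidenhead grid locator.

EE96oo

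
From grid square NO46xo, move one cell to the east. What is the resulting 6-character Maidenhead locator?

Longitude subsquare x = 23; +1 → 24, wraps to 0 = a, carry into square.
Longitude square 4; +1 → 5.
The latitude characters are unchanged.

NO56ao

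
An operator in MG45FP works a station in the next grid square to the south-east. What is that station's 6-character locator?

MG45go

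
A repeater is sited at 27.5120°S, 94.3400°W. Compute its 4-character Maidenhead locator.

EG22

Offset from 180°W / 90°S: lon 85.66°, lat 62.49°.
Field: lon ⌊85.66/20⌋ = 4 → E; lat ⌊62.49/10⌋ = 6 → G.
Square: lon ⌊5.66/2⌋ = 2; lat ⌊2.49/1⌋ = 2.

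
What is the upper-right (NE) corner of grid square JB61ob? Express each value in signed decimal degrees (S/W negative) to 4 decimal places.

Field J=9, B=1: +9·20° lon, +1·10° lat → SW at lon 0°, lat -80°.
Square 6, 1: +6·2° lon, +1·1° lat → SW at lon 12°, lat -79°.
Subsquare o=14, b=1: +14·0.0833333° lon, +1·0.0416667° lat → SW at lon 13.1667°, lat -78.9583°.
Cell spans 0.0833333° lon × 0.0416667° lat. NE corner is SW corner plus one full cell.
latitude -78.9167, longitude 13.2500.

-78.9167, 13.2500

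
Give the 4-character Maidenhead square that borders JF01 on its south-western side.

IF90

Longitude square 0; −1 → -1, wraps to 9, carry into field.
Longitude field J = 9; −1 → 8 = I.
Latitude square 1; −1 → 0.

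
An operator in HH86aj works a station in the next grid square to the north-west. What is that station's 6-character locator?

Longitude subsquare a = 0; −1 → -1, wraps to 23 = x, carry into square.
Longitude square 8; −1 → 7.
Latitude subsquare j = 9; +1 → 10 = k.

HH76xk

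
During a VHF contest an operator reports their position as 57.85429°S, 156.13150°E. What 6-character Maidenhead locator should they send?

Shift to the Maidenhead origin (180°W, 90°S): lon 336.1315, lat 32.1457.
Field: lon ⌊336.1315/20⌋ = 16 → Q; lat ⌊32.1457/10⌋ = 3 → D.
Square: lon ⌊16.1315/2⌋ = 8; lat ⌊2.1457/1⌋ = 2.
Subsquare: lon ⌊0.1315/0.0833333⌋ = 1 → b; lat ⌊0.1457/0.0416667⌋ = 3 → d.

QD82bd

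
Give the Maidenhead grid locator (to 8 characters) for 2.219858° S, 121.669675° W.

CI97ds97

Shift to the Maidenhead origin (180°W, 90°S): lon 58.33033, lat 87.78014.
Field: lon ⌊58.33033/20⌋ = 2 → C; lat ⌊87.78014/10⌋ = 8 → I.
Square: lon ⌊18.33033/2⌋ = 9; lat ⌊7.78014/1⌋ = 7.
Subsquare: lon ⌊0.33033/0.0833333⌋ = 3 → d; lat ⌊0.78014/0.0416667⌋ = 18 → s.
Extended square: lon ⌊0.08033/0.00833333⌋ = 9; lat ⌊0.03014/0.00416667⌋ = 7.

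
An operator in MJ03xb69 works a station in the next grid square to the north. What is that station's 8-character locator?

Latitude extended square 9; +1 → 10, wraps to 0, carry into subsquare.
Latitude subsquare b = 1; +1 → 2 = c.
The longitude characters are unchanged.

MJ03xc60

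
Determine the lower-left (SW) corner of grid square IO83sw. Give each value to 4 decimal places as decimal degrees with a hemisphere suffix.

53.9167° N, 2.5000° W

Field I=8, O=14: +8·20° lon, +14·10° lat → SW at lon -20°, lat 50°.
Square 8, 3: +8·2° lon, +3·1° lat → SW at lon -4°, lat 53°.
Subsquare s=18, w=22: +18·0.0833333° lon, +22·0.0416667° lat → SW at lon -2.5°, lat 53.9167°.
latitude 53.9167° N, longitude 2.5000° W.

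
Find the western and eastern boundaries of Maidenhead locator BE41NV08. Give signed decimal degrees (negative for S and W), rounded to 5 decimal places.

Field B=1, E=4: +1·20° lon, +4·10° lat → SW at lon -160°, lat -50°.
Square 4, 1: +4·2° lon, +1·1° lat → SW at lon -152°, lat -49°.
Subsquare n=13, v=21: +13·0.0833333° lon, +21·0.0416667° lat → SW at lon -150.917°, lat -48.125°.
Extended square 0, 8: +0·0.00833333° lon, +8·0.00416667° lat → SW at lon -150.917°, lat -48.0917°.
Cell spans 0.00833333° lon × 0.00416667° lat.
west -150.91667, east -150.90833.

-150.91667, -150.90833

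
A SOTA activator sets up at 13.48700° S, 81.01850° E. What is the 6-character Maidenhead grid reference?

Offset from 180°W / 90°S: lon 261.0185°, lat 76.5130°.
Field: 261.0185/20 → 13 → N, 76.5130/10 → 7 → H; chars NH.
Square: 1.0185/2 → 0, 6.5130/1 → 6; chars 06.
Subsquare: 1.0185/0.0833333 → 12 → m, 0.5130/0.0416667 → 12 → m; chars mm.

NH06mm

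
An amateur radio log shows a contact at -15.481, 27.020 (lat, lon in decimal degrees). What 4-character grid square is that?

Offset from 180°W / 90°S: lon 207.02°, lat 74.52°.
Field: 207.02/20 → 10 → K, 74.52/10 → 7 → H; chars KH.
Square: 7.02/2 → 3, 4.52/1 → 4; chars 34.

KH34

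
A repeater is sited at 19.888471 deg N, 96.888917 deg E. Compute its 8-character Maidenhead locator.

NK89kv63

Add 180° to longitude and 90° to latitude: 276.88892, 109.88847.
Field: 276.88892/20 → 13 → N, 109.88847/10 → 10 → K; chars NK.
Square: 16.88892/2 → 8, 9.88847/1 → 9; chars 89.
Subsquare: 0.88892/0.0833333 → 10 → k, 0.88847/0.0416667 → 21 → v; chars kv.
Extended square: 0.05558/0.00833333 → 6, 0.01347/0.00416667 → 3; chars 63.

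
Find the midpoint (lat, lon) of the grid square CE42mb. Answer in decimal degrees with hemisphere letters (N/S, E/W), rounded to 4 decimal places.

Field C=2, E=4: +2·20° lon, +4·10° lat → SW at lon -140°, lat -50°.
Square 4, 2: +4·2° lon, +2·1° lat → SW at lon -132°, lat -48°.
Subsquare m=12, b=1: +12·0.0833333° lon, +1·0.0416667° lat → SW at lon -131°, lat -47.9583°.
Cell spans 0.0833333° lon × 0.0416667° lat. Centre is SW corner plus half of each.
latitude 47.9375° S, longitude 130.9583° W.

47.9375° S, 130.9583° W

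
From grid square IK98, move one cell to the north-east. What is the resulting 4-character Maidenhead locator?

Longitude square 9; +1 → 10, wraps to 0, carry into field.
Longitude field I = 8; +1 → 9 = J.
Latitude square 8; +1 → 9.

JK09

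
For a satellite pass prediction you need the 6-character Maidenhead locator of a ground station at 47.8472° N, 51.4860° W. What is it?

GN47gu

Offset from 180°W / 90°S: lon 128.5140°, lat 137.8472°.
Field: lon ⌊128.5140/20⌋ = 6 → G; lat ⌊137.8472/10⌋ = 13 → N.
Square: lon ⌊8.5140/2⌋ = 4; lat ⌊7.8472/1⌋ = 7.
Subsquare: lon ⌊0.5140/0.0833333⌋ = 6 → g; lat ⌊0.8472/0.0416667⌋ = 20 → u.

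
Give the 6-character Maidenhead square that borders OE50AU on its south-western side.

Longitude subsquare a = 0; −1 → -1, wraps to 23 = x, carry into square.
Longitude square 5; −1 → 4.
Latitude subsquare u = 20; −1 → 19 = t.

OE40xt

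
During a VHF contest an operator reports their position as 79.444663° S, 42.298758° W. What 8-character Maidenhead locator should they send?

GB80un43

Add 180° to longitude and 90° to latitude: 137.70124, 10.55534.
Field (20°×10°, letters A–R): lon ⌊137.70124/20⌋ = 6 → G; lat ⌊10.55534/10⌋ = 1 → B.
Square (2°×1°, digits 0–9): lon ⌊17.70124/2⌋ = 8; lat ⌊0.55534/1⌋ = 0.
Subsquare (5′×2.5′, letters a–x): lon ⌊1.70124/0.0833333⌋ = 20 → u; lat ⌊0.55534/0.0416667⌋ = 13 → n.
Extended square (30″×15″, digits 0–9): lon ⌊0.03458/0.00833333⌋ = 4; lat ⌊0.01367/0.00416667⌋ = 3.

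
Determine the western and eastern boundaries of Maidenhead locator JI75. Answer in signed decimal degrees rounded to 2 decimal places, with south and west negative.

14.00, 16.00

Field J=9, I=8: +9·20° lon, +8·10° lat → SW at lon 0°, lat -10°.
Square 7, 5: +7·2° lon, +5·1° lat → SW at lon 14°, lat -5°.
Cell spans 2° lon × 1° lat.
west 14.00, east 16.00.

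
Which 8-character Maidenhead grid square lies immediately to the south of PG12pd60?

Latitude extended square 0; −1 → -1, wraps to 9, carry into subsquare.
Latitude subsquare d = 3; −1 → 2 = c.
The longitude characters are unchanged.

PG12pc69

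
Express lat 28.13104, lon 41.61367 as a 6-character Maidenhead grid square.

Offset from 180°W / 90°S: lon 221.6137°, lat 118.1310°.
Field: 221.6137/20 → 11 → L, 118.1310/10 → 11 → L; chars LL.
Square: 1.6137/2 → 0, 8.1310/1 → 8; chars 08.
Subsquare: 1.6137/0.0833333 → 19 → t, 0.1310/0.0416667 → 3 → d; chars td.

LL08td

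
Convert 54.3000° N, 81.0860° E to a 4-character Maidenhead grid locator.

NO04

Shift to the Maidenhead origin (180°W, 90°S): lon 261.09, lat 144.30.
Field: lon ⌊261.09/20⌋ = 13 → N; lat ⌊144.30/10⌋ = 14 → O.
Square: lon ⌊1.09/2⌋ = 0; lat ⌊4.30/1⌋ = 4.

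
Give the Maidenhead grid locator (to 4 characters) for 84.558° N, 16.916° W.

IR14

Offset from 180°W / 90°S: lon 163.08°, lat 174.56°.
Field (20°×10°, letters A–R): lon ⌊163.08/20⌋ = 8 → I; lat ⌊174.56/10⌋ = 17 → R.
Square (2°×1°, digits 0–9): lon ⌊3.08/2⌋ = 1; lat ⌊4.56/1⌋ = 4.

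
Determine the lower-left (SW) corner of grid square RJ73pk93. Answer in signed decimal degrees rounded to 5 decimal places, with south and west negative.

3.42917, 175.32500

Field R=17, J=9: +17·20° lon, +9·10° lat → SW at lon 160°, lat 0°.
Square 7, 3: +7·2° lon, +3·1° lat → SW at lon 174°, lat 3°.
Subsquare p=15, k=10: +15·0.0833333° lon, +10·0.0416667° lat → SW at lon 175.25°, lat 3.41667°.
Extended square 9, 3: +9·0.00833333° lon, +3·0.00416667° lat → SW at lon 175.325°, lat 3.42917°.
latitude 3.42917, longitude 175.32500.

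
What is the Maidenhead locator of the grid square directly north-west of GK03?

FK94

Longitude square 0; −1 → -1, wraps to 9, carry into field.
Longitude field G = 6; −1 → 5 = F.
Latitude square 3; +1 → 4.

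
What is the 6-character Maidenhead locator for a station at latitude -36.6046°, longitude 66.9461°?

Offset from 180°W / 90°S: lon 246.9461°, lat 53.3954°.
Field (20°×10°, letters A–R): lon ⌊246.9461/20⌋ = 12 → M; lat ⌊53.3954/10⌋ = 5 → F.
Square (2°×1°, digits 0–9): lon ⌊6.9461/2⌋ = 3; lat ⌊3.3954/1⌋ = 3.
Subsquare (5′×2.5′, letters a–x): lon ⌊0.9461/0.0833333⌋ = 11 → l; lat ⌊0.3954/0.0416667⌋ = 9 → j.

MF33lj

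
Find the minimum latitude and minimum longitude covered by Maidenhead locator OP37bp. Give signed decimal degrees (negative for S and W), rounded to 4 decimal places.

67.6250, 106.0833

Field O=14, P=15: +14·20° lon, +15·10° lat → SW at lon 100°, lat 60°.
Square 3, 7: +3·2° lon, +7·1° lat → SW at lon 106°, lat 67°.
Subsquare b=1, p=15: +1·0.0833333° lon, +15·0.0416667° lat → SW at lon 106.083°, lat 67.625°.
latitude 67.6250, longitude 106.0833.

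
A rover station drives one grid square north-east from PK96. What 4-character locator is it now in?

QK07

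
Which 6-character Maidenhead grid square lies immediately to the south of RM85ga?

Latitude subsquare a = 0; −1 → -1, wraps to 23 = x, carry into square.
Latitude square 5; −1 → 4.
The longitude characters are unchanged.

RM84gx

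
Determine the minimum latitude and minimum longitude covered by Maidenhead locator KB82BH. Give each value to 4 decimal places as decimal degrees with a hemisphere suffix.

77.7083° S, 36.0833° E

Field K=10, B=1: +10·20° lon, +1·10° lat → SW at lon 20°, lat -80°.
Square 8, 2: +8·2° lon, +2·1° lat → SW at lon 36°, lat -78°.
Subsquare b=1, h=7: +1·0.0833333° lon, +7·0.0416667° lat → SW at lon 36.0833°, lat -77.7083°.
latitude 77.7083° S, longitude 36.0833° E.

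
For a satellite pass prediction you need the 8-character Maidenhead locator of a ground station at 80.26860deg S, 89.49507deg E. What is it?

NA49rr95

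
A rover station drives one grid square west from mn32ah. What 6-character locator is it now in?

Longitude subsquare a = 0; −1 → -1, wraps to 23 = x, carry into square.
Longitude square 3; −1 → 2.
The latitude characters are unchanged.

MN22xh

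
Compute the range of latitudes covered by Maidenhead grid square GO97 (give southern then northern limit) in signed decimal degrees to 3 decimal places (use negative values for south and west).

57.000, 58.000

Field G=6, O=14: +6·20° lon, +14·10° lat → SW at lon -60°, lat 50°.
Square 9, 7: +9·2° lon, +7·1° lat → SW at lon -42°, lat 57°.
Cell spans 2° lon × 1° lat.
south 57.000, north 58.000.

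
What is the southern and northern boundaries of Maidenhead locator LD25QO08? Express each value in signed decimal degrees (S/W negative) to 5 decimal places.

-54.38333, -54.37917

Field L=11, D=3: +11·20° lon, +3·10° lat → SW at lon 40°, lat -60°.
Square 2, 5: +2·2° lon, +5·1° lat → SW at lon 44°, lat -55°.
Subsquare q=16, o=14: +16·0.0833333° lon, +14·0.0416667° lat → SW at lon 45.3333°, lat -54.4167°.
Extended square 0, 8: +0·0.00833333° lon, +8·0.00416667° lat → SW at lon 45.3333°, lat -54.3833°.
Cell spans 0.00833333° lon × 0.00416667° lat.
south -54.38333, north -54.37917.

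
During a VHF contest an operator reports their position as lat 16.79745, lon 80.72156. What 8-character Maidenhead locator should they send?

Add 180° to longitude and 90° to latitude: 260.72156, 106.79745.
Field: 260.72156/20 → 13 → N, 106.79745/10 → 10 → K; chars NK.
Square: 0.72156/2 → 0, 6.79745/1 → 6; chars 06.
Subsquare: 0.72156/0.0833333 → 8 → i, 0.79745/0.0416667 → 19 → t; chars it.
Extended square: 0.05489/0.00833333 → 6, 0.00578/0.00416667 → 1; chars 61.

NK06it61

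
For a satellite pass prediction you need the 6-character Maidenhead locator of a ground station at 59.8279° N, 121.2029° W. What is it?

Shift to the Maidenhead origin (180°W, 90°S): lon 58.7971, lat 149.8279.
Field (20°×10°, letters A–R): 58.7971/20 → 2 → C, 149.8279/10 → 14 → O; chars CO.
Square (2°×1°, digits 0–9): 18.7971/2 → 9, 9.8279/1 → 9; chars 99.
Subsquare (5′×2.5′, letters a–x): 0.7971/0.0833333 → 9 → j, 0.8279/0.0416667 → 19 → t; chars jt.

CO99jt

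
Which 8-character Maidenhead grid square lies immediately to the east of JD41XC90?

JD51ac00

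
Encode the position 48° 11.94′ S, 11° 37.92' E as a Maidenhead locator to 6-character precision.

JE51tt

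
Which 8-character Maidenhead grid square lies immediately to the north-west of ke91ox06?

KE91nx97

Longitude extended square 0; −1 → -1, wraps to 9, carry into subsquare.
Longitude subsquare o = 14; −1 → 13 = n.
Latitude extended square 6; +1 → 7.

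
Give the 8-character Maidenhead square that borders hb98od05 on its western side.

Longitude extended square 0; −1 → -1, wraps to 9, carry into subsquare.
Longitude subsquare o = 14; −1 → 13 = n.
The latitude characters are unchanged.

HB98nd95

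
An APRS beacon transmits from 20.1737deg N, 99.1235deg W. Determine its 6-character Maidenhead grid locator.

Add 180° to longitude and 90° to latitude: 80.8765, 110.1737.
Field: lon ⌊80.8765/20⌋ = 4 → E; lat ⌊110.1737/10⌋ = 11 → L.
Square: lon ⌊0.8765/2⌋ = 0; lat ⌊0.1737/1⌋ = 0.
Subsquare: lon ⌊0.8765/0.0833333⌋ = 10 → k; lat ⌊0.1737/0.0416667⌋ = 4 → e.

EL00ke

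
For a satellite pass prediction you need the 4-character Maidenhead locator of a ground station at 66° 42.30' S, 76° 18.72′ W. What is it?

FC13

Add 180° to longitude and 90° to latitude: 103.69, 23.30.
Field (20°×10°, letters A–R): 103.69/20 → 5 → F, 23.30/10 → 2 → C; chars FC.
Square (2°×1°, digits 0–9): 3.69/2 → 1, 3.30/1 → 3; chars 13.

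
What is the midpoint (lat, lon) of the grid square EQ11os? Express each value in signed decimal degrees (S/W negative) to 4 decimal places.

Field E=4, Q=16: +4·20° lon, +16·10° lat → SW at lon -100°, lat 70°.
Square 1, 1: +1·2° lon, +1·1° lat → SW at lon -98°, lat 71°.
Subsquare o=14, s=18: +14·0.0833333° lon, +18·0.0416667° lat → SW at lon -96.8333°, lat 71.75°.
Cell spans 0.0833333° lon × 0.0416667° lat. Centre is SW corner plus half of each.
latitude 71.7708, longitude -96.7917.

71.7708, -96.7917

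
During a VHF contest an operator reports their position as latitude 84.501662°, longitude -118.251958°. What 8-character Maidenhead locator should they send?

DR04um90

Offset from 180°W / 90°S: lon 61.74804°, lat 174.50166°.
Field: lon ⌊61.74804/20⌋ = 3 → D; lat ⌊174.50166/10⌋ = 17 → R.
Square: lon ⌊1.74804/2⌋ = 0; lat ⌊4.50166/1⌋ = 4.
Subsquare: lon ⌊1.74804/0.0833333⌋ = 20 → u; lat ⌊0.50166/0.0416667⌋ = 12 → m.
Extended square: lon ⌊0.08138/0.00833333⌋ = 9; lat ⌊0.00166/0.00416667⌋ = 0.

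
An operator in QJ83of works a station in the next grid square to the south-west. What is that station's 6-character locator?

QJ83ne

Longitude subsquare o = 14; −1 → 13 = n.
Latitude subsquare f = 5; −1 → 4 = e.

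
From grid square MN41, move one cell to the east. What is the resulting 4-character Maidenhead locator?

MN51

Longitude square 4; +1 → 5.
The latitude characters are unchanged.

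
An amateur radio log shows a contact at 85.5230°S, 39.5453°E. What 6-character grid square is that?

KA94sl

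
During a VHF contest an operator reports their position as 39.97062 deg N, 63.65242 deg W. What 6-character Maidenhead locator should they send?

FM89ex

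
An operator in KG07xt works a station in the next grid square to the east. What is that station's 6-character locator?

Longitude subsquare x = 23; +1 → 24, wraps to 0 = a, carry into square.
Longitude square 0; +1 → 1.
The latitude characters are unchanged.

KG17at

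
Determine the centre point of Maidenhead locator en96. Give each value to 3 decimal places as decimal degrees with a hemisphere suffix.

46.500° N, 81.000° W

Field E=4, N=13: +4·20° lon, +13·10° lat → SW at lon -100°, lat 40°.
Square 9, 6: +9·2° lon, +6·1° lat → SW at lon -82°, lat 46°.
Cell spans 2° lon × 1° lat. Centre is SW corner plus half of each.
latitude 46.500° N, longitude 81.000° W.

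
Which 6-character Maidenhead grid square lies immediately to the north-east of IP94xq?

JP04ar

Longitude subsquare x = 23; +1 → 24, wraps to 0 = a, carry into square.
Longitude square 9; +1 → 10, wraps to 0, carry into field.
Longitude field I = 8; +1 → 9 = J.
Latitude subsquare q = 16; +1 → 17 = r.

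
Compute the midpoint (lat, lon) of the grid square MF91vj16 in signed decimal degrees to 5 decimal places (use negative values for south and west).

Field M=12, F=5: +12·20° lon, +5·10° lat → SW at lon 60°, lat -40°.
Square 9, 1: +9·2° lon, +1·1° lat → SW at lon 78°, lat -39°.
Subsquare v=21, j=9: +21·0.0833333° lon, +9·0.0416667° lat → SW at lon 79.75°, lat -38.625°.
Extended square 1, 6: +1·0.00833333° lon, +6·0.00416667° lat → SW at lon 79.7583°, lat -38.6°.
Cell spans 0.00833333° lon × 0.00416667° lat. Centre is SW corner plus half of each.
latitude -38.59792, longitude 79.76250.

-38.59792, 79.76250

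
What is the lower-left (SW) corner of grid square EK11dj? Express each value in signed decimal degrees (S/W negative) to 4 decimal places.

Field E=4, K=10: +4·20° lon, +10·10° lat → SW at lon -100°, lat 10°.
Square 1, 1: +1·2° lon, +1·1° lat → SW at lon -98°, lat 11°.
Subsquare d=3, j=9: +3·0.0833333° lon, +9·0.0416667° lat → SW at lon -97.75°, lat 11.375°.
latitude 11.3750, longitude -97.7500.

11.3750, -97.7500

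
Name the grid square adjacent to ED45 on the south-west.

Longitude square 4; −1 → 3.
Latitude square 5; −1 → 4.

ED34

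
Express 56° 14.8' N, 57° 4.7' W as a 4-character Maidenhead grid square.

Add 180° to longitude and 90° to latitude: 122.92, 146.25.
Field: lon ⌊122.92/20⌋ = 6 → G; lat ⌊146.25/10⌋ = 14 → O.
Square: lon ⌊2.92/2⌋ = 1; lat ⌊6.25/1⌋ = 6.

GO16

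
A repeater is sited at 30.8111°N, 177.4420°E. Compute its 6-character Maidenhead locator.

RM80rt

Add 180° to longitude and 90° to latitude: 357.4420, 120.8111.
Field: 357.4420/20 → 17 → R, 120.8111/10 → 12 → M; chars RM.
Square: 17.4420/2 → 8, 0.8111/1 → 0; chars 80.
Subsquare: 1.4420/0.0833333 → 17 → r, 0.8111/0.0416667 → 19 → t; chars rt.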